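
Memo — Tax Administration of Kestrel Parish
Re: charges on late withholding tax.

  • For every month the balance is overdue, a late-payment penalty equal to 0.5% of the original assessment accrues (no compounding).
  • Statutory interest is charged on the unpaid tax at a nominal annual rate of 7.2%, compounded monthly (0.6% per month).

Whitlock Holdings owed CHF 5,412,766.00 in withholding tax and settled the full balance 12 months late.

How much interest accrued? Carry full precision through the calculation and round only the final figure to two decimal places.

CHF 402,840.60

Interest: CHF 5,412,766.00 × ((1 + 0.006)^12 − 1) = CHF 5,412,766.00 × 0.0744242… = CHF 402,840.6046…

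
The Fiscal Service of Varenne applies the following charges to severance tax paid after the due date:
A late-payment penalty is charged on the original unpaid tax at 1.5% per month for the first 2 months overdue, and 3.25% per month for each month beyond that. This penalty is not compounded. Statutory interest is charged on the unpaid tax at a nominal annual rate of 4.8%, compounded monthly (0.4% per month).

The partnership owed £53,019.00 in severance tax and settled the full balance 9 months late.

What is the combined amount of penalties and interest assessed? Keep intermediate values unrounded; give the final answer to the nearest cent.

£15,591.90

Penalty, months 1–2: 2 × 1.5% × £53,019.00 = £1,590.57
Penalty, months 3–9: 7 × 3.25% × £53,019.00 = £12,061.82…
Interest: £53,019.00 × ((1 + 0.004)^9 − 1) = £53,019.00 × 0.0365814… = £1,939.5097…
Penalties + interest = £13,652.3925 + £1,939.5097… = £15,591.90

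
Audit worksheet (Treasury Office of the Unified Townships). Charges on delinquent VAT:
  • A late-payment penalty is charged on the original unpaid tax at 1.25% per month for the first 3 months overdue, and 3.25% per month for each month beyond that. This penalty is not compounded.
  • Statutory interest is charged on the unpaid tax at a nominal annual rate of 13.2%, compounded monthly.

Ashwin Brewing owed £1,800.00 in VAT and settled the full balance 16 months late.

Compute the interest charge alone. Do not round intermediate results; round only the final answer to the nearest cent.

Interest (13.2%/yr ÷ 12 = 1.1%/month): £1,800.00 × ((1 + 0.011)^16 − 1) = £344.3269…

£344.33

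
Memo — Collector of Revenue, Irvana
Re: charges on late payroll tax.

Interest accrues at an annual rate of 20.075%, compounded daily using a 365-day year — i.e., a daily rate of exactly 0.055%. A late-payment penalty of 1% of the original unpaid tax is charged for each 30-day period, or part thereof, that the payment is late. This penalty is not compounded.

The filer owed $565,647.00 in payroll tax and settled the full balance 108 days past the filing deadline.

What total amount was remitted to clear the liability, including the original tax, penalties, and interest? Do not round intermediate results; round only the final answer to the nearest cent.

Penalty periods: ⌈108/30⌉ = 4; penalty = 4 × 1% × $565,647.00 = $22,625.88
Interest: $565,647.00 × ((1 + 0.00055)^108 − 1) = $565,647.00 × 0.06118231… = $34,607.5887…
Total = $565,647.00 + $22,625.8800 + $34,607.5887… = $622,880.47

$622,880.47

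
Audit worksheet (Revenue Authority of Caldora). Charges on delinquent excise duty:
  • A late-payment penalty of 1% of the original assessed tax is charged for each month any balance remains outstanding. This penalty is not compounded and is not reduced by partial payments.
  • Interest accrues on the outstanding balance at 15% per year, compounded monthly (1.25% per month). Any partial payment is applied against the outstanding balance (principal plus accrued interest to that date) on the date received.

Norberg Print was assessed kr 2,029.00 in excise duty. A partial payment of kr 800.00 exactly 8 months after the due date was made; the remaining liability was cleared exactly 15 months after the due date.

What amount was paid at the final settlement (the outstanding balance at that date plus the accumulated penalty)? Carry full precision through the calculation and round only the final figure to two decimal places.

kr 1,876.27

Balance at month 8: kr 2,029.0000 × (1 + 0.0125)^8 = kr 2,241.0023…
After kr 800.00 payment: kr 2,241.0023… − kr 800.00 = kr 1,441.0023…
Balance at month 15: kr 1,441.0023… × (1 + 0.0125)^7 = kr 1,571.9180…
Penalty: 15 × 1% × kr 2,029.00 = kr 304.35
Final settlement = outstanding balance + penalty = kr 1,571.9180… + kr 304.35 = kr 1,876.27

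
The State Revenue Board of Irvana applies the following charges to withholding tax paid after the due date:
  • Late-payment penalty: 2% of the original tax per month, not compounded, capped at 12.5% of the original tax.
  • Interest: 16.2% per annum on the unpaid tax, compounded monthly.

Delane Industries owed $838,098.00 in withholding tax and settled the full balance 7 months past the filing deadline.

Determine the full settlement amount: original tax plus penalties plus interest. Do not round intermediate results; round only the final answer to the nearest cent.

$1,025,341.28

Penalty (uncapped): 7 × 2% × $838,098.00 = $117,333.72; cap = 12.5% × $838,098.00 = $104,762.25 → penalty = $104,762.25
Interest (16.2%/yr ÷ 12 = 1.35%/month): $838,098.00 × ((1 + 0.0135)^7 − 1) = $82,481.0250…
Total = $838,098.00 + $104,762.2500 + $82,481.0250… = $1,025,341.28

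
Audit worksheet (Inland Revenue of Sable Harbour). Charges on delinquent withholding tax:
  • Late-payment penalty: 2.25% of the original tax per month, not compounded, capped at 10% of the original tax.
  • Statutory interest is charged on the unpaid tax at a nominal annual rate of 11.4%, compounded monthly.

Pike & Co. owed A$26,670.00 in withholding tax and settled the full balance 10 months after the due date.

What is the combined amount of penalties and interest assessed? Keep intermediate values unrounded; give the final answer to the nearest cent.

Penalty (uncapped): 10 × 2.25% × A$26,670.00 = A$6,000.75; cap = 10% × A$26,670.00 = A$2,667.00 → penalty = A$2,667.00
Interest (11.4%/yr ÷ 12 = 0.95%/month): A$26,670.00 × ((1 + 0.0095)^10 − 1) = A$2,644.7536…
Penalties + interest = A$2,667.0000 + A$2,644.7536… = A$5,311.75

A$5,311.75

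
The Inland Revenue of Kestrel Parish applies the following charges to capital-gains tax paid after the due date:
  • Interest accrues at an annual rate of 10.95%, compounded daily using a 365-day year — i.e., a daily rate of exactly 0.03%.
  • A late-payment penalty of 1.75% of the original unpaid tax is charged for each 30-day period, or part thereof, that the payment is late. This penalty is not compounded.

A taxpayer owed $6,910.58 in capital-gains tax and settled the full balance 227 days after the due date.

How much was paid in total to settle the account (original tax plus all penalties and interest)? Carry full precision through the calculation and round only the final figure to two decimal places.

Penalty periods: ⌈227/30⌉ = 8; penalty = 8 × 1.75% × $6,910.58 = $967.48…
Interest: $6,910.58 × ((1 + 0.0003)^227 − 1) = $6,910.58 × 0.07046142… = $486.9293…
Total = $6,910.58 + $967.4812 + $486.9293… = $8,364.99

$8,364.99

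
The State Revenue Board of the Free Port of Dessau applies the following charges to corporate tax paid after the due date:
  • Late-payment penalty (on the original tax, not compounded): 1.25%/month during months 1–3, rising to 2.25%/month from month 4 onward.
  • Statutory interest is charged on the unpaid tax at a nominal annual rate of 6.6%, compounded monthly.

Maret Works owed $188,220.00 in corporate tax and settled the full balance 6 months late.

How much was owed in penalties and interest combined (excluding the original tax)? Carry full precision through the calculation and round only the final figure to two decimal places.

$26,060.39

Penalty, months 1–3: 3 × 1.25% × $188,220.00 = $7,058.25
Penalty, months 4–6: 3 × 2.25% × $188,220.00 = $12,704.85
Interest (6.6%/yr ÷ 12 = 0.55%/month): $188,220.00 × ((1 + 0.0055)^6 − 1) = $6,297.2937…
Penalties + interest = $19,763.1000 + $6,297.2937… = $26,060.39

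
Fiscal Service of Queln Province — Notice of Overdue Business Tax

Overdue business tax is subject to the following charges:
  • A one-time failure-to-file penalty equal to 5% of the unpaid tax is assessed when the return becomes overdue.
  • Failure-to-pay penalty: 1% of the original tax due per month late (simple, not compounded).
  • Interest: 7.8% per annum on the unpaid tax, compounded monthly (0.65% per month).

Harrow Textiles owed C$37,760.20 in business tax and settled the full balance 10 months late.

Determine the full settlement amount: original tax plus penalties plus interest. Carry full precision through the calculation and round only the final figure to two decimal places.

C$45,951.69

Failure-to-file penalty: 5% × C$37,760.20 = C$1,888.01
Failure-to-pay penalty: 10 × 1% × C$37,760.20 = C$3,776.02
Interest: C$37,760.20 × ((1 + 0.0065)^10 − 1) = C$37,760.20 × 0.0669346… = C$2,527.4632…
Total = C$37,760.20 + C$5,664.0300 + C$2,527.4632… = C$45,951.69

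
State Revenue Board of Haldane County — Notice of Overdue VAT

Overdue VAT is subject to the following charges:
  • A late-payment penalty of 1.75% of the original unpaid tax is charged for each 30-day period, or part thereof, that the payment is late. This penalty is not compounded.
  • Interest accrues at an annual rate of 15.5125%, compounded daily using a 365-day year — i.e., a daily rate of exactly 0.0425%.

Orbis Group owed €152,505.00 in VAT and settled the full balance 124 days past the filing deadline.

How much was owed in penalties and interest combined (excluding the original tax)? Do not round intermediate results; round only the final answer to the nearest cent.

Penalty periods: ⌈124/30⌉ = 5; penalty = 5 × 1.75% × €152,505.00 = €13,344.19…
Interest: €152,505.00 × ((1 + 0.000425)^124 − 1) = €152,505.00 × 0.05410156… = €8,250.7588…
Penalties + interest = €13,344.1875 + €8,250.7588… = €21,594.95

€21,594.95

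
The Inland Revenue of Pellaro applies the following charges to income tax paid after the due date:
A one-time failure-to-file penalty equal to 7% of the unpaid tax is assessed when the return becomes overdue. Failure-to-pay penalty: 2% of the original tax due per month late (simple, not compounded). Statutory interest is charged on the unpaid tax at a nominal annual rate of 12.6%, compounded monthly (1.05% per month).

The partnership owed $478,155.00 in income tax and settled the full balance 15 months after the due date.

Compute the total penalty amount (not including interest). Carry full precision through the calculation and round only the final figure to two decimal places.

$176,917.35

Failure-to-file penalty: 7% × $478,155.00 = $33,470.85
Failure-to-pay penalty = 2% × $478,155.00 × 15 mo = $143,446.50
Total penalty = $33,470.85 + $143,446.50 = $176,917.35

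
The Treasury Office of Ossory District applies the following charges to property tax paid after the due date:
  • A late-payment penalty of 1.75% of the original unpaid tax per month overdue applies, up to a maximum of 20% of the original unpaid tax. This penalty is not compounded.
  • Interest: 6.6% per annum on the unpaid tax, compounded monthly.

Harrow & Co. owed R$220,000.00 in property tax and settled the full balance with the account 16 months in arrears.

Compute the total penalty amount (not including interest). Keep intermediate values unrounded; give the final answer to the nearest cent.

Penalty (uncapped): 16 × 1.75% × R$220,000.00 = R$61,600.00; cap = 20% × R$220,000.00 = R$44,000.00 → penalty = R$44,000.00

R$44,000.00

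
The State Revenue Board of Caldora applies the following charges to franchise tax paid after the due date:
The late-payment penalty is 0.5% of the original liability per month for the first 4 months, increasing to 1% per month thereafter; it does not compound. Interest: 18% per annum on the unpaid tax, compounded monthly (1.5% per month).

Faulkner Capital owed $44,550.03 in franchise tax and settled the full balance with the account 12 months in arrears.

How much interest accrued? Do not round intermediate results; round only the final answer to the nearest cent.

Interest: $44,550.03 × ((1 + 0.015)^12 − 1) = $44,550.03 × 0.1956182… = $8,714.7954…

$8,714.80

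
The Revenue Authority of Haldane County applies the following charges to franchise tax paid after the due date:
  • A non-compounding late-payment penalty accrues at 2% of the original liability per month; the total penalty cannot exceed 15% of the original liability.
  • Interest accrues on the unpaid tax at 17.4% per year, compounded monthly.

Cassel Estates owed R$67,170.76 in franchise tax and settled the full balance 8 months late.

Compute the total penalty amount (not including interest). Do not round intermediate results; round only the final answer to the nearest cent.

R$10,075.61

Penalty (uncapped): 8 × 2% × R$67,170.76 = R$10,747.32…; cap = 15% × R$67,170.76 = R$10,075.61… → penalty = R$10,075.61…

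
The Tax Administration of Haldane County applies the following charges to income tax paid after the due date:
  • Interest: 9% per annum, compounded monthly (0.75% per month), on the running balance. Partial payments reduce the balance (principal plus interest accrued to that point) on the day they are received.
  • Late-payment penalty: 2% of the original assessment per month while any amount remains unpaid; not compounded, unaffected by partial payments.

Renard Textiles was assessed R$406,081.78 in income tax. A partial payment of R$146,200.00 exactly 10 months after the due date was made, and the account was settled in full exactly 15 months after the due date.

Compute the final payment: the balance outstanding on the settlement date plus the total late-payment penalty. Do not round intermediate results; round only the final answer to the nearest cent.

R$424,303.31

Balance at month 10: R$406,081.7800 × (1 + 0.0075)^10 = R$437,586.6382…
After R$146,200.00 payment: R$437,586.6382… − R$146,200.00 = R$291,386.6382…
Balance at month 15: R$291,386.6382… × (1 + 0.0075)^5 = R$302,478.7760…
Penalty: 15 × 2% × R$406,081.78 = R$121,824.53…
Final settlement = outstanding balance + penalty = R$302,478.7760… + R$121,824.53… = R$424,303.31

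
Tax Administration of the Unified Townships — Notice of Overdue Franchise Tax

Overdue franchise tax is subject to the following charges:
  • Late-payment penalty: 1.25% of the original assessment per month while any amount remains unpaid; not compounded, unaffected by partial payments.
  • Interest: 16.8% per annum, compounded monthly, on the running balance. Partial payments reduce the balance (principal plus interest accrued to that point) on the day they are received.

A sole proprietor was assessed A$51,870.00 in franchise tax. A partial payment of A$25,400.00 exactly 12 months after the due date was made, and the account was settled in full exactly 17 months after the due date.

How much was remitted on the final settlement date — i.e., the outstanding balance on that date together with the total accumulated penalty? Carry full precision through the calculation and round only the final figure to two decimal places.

Monthly rate = 16.8% ÷ 12 = 1.4%
Balance at month 12: A$51,870.0000 × (1 + 0.014)^12 = A$61,287.4720…
After A$25,400.00 payment: A$61,287.4720… − A$25,400.00 = A$35,887.4720…
Balance at month 17: A$35,887.4720… × (1 + 0.014)^5 = A$38,470.9262…
Penalty: 17 × 1.25% × A$51,870.00 = A$11,022.38…
Final settlement = outstanding balance + penalty = A$38,470.9262… + A$11,022.38… = A$49,493.30

A$49,493.30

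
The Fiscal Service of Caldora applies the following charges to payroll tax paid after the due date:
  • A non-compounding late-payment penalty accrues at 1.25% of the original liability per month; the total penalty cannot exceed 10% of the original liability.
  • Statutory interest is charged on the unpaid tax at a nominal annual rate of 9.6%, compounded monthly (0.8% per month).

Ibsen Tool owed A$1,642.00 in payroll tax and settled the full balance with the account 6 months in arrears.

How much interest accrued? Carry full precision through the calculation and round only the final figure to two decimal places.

A$80.41

Interest: A$1,642.00 × ((1 + 0.008)^6 − 1) = A$1,642.00 × 0.0489703… = A$80.4092…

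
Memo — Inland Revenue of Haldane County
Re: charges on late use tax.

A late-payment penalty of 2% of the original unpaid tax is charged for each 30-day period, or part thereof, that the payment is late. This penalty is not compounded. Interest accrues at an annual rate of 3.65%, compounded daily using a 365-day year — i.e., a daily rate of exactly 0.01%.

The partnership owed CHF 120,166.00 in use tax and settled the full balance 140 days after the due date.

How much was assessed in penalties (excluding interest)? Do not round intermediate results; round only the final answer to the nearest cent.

CHF 12,016.60

Penalty periods: ⌈140/30⌉ = 5; penalty = 5 × 2% × CHF 120,166.00 = CHF 12,016.60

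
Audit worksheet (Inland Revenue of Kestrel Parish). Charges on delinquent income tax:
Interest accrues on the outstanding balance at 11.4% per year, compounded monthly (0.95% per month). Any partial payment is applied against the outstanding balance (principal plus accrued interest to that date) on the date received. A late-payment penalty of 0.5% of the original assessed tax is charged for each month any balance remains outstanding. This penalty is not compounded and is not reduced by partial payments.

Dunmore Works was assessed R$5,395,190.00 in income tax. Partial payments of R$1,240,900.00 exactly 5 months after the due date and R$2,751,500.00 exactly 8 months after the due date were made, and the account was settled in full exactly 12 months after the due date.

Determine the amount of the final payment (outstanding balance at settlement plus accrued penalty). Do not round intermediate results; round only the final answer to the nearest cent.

R$2,183,763.60

Balance at month 5: R$5,395,190.0000 × (1 + 0.0095)^5 = R$5,656,377.1611…
After R$1,240,900.00 payment: R$5,656,377.1611… − R$1,240,900.00 = R$4,415,477.1611…
Balance at month 8: R$4,415,477.1611… × (1 + 0.0095)^3 = R$4,542,517.5364…
After R$2,751,500.00 payment: R$4,542,517.5364… − R$2,751,500.00 = R$1,791,017.5364…
Balance at month 12: R$1,791,017.5364… × (1 + 0.0095)^4 = R$1,860,052.1956…
Penalty: 12 × 0.5% × R$5,395,190.00 = R$323,711.40
Final settlement = outstanding balance + penalty = R$1,860,052.1956… + R$323,711.40 = R$2,183,763.60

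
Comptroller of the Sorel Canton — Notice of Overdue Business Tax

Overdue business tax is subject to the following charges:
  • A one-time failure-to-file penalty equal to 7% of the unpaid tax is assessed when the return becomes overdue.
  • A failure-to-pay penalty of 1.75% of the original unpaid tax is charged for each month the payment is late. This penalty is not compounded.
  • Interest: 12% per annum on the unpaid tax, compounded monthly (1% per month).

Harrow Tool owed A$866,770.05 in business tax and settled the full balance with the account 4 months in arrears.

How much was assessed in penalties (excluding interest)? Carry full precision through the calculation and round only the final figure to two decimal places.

Failure-to-file penalty: 7% × A$866,770.05 = A$60,673.90…
Failure-to-pay penalty = 1.75% × A$866,770.05 × 4 mo = A$60,673.90…
Total penalty = A$60,673.90… + A$60,673.90… = A$121,347.81

A$121,347.81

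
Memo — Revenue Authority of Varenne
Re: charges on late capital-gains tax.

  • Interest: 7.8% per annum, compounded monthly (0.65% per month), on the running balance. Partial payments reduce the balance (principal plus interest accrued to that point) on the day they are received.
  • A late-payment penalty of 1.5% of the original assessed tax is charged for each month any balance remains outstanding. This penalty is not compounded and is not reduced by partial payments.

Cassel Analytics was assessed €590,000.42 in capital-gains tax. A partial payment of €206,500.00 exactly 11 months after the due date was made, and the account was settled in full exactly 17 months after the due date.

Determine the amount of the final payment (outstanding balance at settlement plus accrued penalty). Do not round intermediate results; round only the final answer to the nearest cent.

€594,462.94

Balance at month 11: €590,000.4200 × (1 + 0.0065)^11 = €633,583.5490…
After €206,500.00 payment: €633,583.5490… − €206,500.00 = €427,083.5490…
Balance at month 17: €427,083.5490… × (1 + 0.0065)^6 = €444,012.8288…
Penalty: 17 × 1.5% × €590,000.42 = €150,450.11…
Final settlement = outstanding balance + penalty = €444,012.8288… + €150,450.11… = €594,462.94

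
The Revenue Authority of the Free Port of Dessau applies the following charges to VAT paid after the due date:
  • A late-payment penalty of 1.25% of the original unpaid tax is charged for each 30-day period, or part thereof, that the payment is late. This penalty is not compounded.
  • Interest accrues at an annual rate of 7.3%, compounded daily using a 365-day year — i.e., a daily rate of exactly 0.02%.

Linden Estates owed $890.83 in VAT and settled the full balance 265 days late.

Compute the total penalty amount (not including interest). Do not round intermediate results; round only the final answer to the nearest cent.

$100.22

Penalty periods: ⌈265/30⌉ = 9; penalty = 9 × 1.25% × $890.83 = $100.22…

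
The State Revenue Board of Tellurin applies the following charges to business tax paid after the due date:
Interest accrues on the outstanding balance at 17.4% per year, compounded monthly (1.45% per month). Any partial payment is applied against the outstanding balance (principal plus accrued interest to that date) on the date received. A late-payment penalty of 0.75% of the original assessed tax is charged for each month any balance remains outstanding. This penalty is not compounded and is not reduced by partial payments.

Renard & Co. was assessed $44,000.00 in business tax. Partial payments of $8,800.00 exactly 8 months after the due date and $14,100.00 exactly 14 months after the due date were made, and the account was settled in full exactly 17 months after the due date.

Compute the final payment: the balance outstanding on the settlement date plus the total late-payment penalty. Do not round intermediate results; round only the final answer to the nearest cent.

$37,070.56

Balance at month 8: $44,000.0000 × (1 + 0.0145)^8 = $49,370.6776…
After $8,800.00 payment: $49,370.6776… − $8,800.00 = $40,570.6776…
Balance at month 14: $40,570.6776… × (1 + 0.0145)^6 = $44,230.7770…
After $14,100.00 payment: $44,230.7770… − $14,100.00 = $30,130.7770…
Balance at month 17: $30,130.7770… × (1 + 0.0145)^3 = $31,460.5627…
Penalty: 17 × 0.75% × $44,000.00 = $5,610.00
Final settlement = outstanding balance + penalty = $31,460.5627… + $5,610.00 = $37,070.56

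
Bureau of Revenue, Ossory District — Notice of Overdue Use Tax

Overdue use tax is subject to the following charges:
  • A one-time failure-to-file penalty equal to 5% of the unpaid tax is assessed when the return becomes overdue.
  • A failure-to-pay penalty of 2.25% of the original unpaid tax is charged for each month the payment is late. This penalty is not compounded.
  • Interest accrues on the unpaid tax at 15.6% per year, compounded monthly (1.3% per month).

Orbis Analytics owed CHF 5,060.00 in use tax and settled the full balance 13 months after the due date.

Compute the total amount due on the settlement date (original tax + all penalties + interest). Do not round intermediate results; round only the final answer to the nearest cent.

CHF 7,718.18

Failure-to-file penalty: 5% × CHF 5,060.00 = CHF 253.00
Failure-to-pay penalty = 2.25% × CHF 5,060.00 × 13 mo = CHF 1,480.05
Interest: CHF 5,060.00 × ((1 + 0.013)^13 − 1) = CHF 5,060.00 × 0.1828312… = CHF 925.1261…
Total = CHF 5,060.00 + CHF 1,733.0500 + CHF 925.1261… = CHF 7,718.18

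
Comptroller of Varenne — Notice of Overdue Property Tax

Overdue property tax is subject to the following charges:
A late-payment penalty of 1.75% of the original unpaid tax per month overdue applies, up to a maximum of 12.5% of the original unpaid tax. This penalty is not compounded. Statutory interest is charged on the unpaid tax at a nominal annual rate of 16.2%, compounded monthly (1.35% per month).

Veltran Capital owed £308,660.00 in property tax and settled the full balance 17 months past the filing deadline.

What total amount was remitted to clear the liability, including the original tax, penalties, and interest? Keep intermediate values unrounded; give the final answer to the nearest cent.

£426,272.10

Penalty (uncapped): 17 × 1.75% × £308,660.00 = £91,826.35; cap = 12.5% × £308,660.00 = £38,582.50 → penalty = £38,582.50
Interest: £308,660.00 × ((1 + 0.0135)^17 − 1) = £308,660.00 × 0.2560410… = £79,029.6021…
Total = £308,660.00 + £38,582.5000 + £79,029.6021… = £426,272.10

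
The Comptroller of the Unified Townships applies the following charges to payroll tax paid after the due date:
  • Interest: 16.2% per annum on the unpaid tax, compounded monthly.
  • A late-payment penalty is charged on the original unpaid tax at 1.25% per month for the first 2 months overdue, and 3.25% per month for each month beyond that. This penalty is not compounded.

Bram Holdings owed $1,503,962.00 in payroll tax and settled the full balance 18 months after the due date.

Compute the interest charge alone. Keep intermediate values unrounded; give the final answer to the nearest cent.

Interest (16.2%/yr ÷ 12 = 1.35%/month): $1,503,962.00 × ((1 + 0.0135)^18 − 1) = $410,577.8827…

$410,577.88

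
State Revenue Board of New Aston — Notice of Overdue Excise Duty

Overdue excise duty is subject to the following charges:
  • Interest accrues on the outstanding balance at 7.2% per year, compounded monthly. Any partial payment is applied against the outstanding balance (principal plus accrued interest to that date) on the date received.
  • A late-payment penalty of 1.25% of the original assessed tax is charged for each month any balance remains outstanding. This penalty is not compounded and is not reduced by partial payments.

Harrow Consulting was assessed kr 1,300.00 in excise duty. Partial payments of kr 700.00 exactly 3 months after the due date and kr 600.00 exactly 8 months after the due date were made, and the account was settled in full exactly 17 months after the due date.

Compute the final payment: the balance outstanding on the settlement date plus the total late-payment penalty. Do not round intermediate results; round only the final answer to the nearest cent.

Monthly rate = 7.2% ÷ 12 = 0.6%
Balance at month 3: kr 1,300.0000 × (1 + 0.006)^3 = kr 1,323.5407…
After kr 700.00 payment: kr 1,323.5407… − kr 700.00 = kr 623.5407…
Balance at month 8: kr 623.5407… × (1 + 0.006)^5 = kr 642.4727…
After kr 600.00 payment: kr 642.4727… − kr 600.00 = kr 42.4727…
Balance at month 17: kr 42.4727… × (1 + 0.006)^9 = kr 44.8221…
Penalty: 17 × 1.25% × kr 1,300.00 = kr 276.25
Final settlement = outstanding balance + penalty = kr 44.8221… + kr 276.25 = kr 321.07

kr 321.07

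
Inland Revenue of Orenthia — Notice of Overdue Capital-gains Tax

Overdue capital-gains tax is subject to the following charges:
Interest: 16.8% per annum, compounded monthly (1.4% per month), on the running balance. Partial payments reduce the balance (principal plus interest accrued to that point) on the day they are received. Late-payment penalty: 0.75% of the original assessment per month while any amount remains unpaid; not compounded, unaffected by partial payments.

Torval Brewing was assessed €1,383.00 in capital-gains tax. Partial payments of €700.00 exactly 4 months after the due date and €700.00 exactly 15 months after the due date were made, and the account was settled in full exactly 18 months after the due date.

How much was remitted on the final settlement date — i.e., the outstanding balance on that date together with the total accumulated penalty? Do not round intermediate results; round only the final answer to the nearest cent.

Balance at month 4: €1,383.0000 × (1 + 0.014)^4 = €1,462.0896…
After €700.00 payment: €1,462.0896… − €700.00 = €762.0896…
Balance at month 15: €762.0896… × (1 + 0.014)^11 = €888.0217…
After €700.00 payment: €888.0217… − €700.00 = €188.0217…
Balance at month 18: €188.0217… × (1 + 0.014)^3 = €196.0297…
Penalty: 18 × 0.75% × €1,383.00 = €186.71…
Final settlement = outstanding balance + penalty = €196.0297… + €186.71… = €382.73

€382.73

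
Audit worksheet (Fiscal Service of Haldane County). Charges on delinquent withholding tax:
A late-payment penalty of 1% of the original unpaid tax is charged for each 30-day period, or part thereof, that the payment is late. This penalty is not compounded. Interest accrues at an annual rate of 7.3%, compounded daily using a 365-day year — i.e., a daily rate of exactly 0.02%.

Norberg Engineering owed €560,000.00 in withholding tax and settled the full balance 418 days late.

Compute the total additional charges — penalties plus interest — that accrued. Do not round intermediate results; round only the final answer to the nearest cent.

Penalty periods: ⌈418/30⌉ = 14; penalty = 14 × 1% × €560,000.00 = €78,400.00
Interest: €560,000.00 × ((1 + 0.0002)^418 − 1) = €560,000.00 × 0.08718484… = €48,823.5113…
Penalties + interest = €78,400.0000 + €48,823.5113… = €127,223.51

€127,223.51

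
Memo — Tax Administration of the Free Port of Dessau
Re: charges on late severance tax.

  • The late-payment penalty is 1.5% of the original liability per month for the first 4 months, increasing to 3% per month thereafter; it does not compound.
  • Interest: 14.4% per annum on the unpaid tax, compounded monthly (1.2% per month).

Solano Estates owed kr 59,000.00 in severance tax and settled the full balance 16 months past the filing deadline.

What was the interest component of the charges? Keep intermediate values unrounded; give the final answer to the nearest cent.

kr 12,406.91

Interest: kr 59,000.00 × ((1 + 0.012)^16 − 1) = kr 59,000.00 × 0.2102865… = kr 12,406.9053…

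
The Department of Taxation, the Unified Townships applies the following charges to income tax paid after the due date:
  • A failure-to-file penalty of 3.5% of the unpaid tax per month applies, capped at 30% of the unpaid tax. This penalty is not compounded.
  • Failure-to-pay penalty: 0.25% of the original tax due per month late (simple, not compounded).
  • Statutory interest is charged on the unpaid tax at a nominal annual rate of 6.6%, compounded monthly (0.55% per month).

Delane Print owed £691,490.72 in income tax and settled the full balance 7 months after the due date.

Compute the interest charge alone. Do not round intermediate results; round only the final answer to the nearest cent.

Interest: £691,490.72 × ((1 + 0.0055)^7 − 1) = £691,490.72 × 0.0391411… = £27,065.7111…

£27,065.71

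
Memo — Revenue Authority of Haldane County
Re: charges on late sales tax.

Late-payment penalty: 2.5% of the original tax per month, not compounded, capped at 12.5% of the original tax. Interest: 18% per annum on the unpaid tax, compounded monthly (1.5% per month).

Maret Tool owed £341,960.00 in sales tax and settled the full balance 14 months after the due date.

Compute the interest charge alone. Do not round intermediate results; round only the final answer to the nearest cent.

£79,251.19

Interest: £341,960.00 × ((1 + 0.015)^14 − 1) = £341,960.00 × 0.2317557… = £79,251.1897…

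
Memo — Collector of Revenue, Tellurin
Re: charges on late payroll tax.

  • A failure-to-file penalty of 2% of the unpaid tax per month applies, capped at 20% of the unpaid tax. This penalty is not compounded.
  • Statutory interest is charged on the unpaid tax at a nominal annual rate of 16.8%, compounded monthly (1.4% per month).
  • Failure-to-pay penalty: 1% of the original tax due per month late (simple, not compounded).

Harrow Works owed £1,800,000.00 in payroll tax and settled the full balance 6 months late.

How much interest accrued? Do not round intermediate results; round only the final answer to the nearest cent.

Interest: £1,800,000.00 × ((1 + 0.014)^6 − 1) = £1,800,000.00 × 0.0869955… = £156,591.8271…

£156,591.83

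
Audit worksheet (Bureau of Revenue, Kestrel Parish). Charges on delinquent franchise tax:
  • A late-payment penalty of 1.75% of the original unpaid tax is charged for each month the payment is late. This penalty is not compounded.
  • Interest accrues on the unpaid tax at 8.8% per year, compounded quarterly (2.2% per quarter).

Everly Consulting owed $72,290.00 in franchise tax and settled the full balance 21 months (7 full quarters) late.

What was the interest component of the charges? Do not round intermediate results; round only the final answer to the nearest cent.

$11,894.96

Interest: $72,290.00 × ((1 + 0.022)^7 − 1) = $72,290.00 × 0.1645450… = $11,894.9572…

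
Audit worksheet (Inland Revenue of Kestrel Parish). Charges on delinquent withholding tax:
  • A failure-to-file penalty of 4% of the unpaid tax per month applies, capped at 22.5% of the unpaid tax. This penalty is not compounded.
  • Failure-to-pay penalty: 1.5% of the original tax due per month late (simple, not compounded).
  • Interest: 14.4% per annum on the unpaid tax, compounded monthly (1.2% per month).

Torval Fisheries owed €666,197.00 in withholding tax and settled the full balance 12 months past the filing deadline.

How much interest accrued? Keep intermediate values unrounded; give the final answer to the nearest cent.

€102,524.14

Interest: €666,197.00 × ((1 + 0.012)^12 − 1) = €666,197.00 × 0.1538946… = €102,524.1369…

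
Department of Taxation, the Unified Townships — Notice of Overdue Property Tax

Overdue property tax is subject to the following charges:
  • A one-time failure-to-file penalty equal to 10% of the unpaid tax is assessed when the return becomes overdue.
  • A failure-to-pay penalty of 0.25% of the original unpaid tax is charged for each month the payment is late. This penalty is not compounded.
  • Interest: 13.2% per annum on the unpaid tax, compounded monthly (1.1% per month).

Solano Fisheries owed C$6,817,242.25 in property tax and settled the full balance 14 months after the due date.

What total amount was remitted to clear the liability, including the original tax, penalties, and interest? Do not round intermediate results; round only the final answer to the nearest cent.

C$8,865,894.91

Failure-to-file penalty: 10% × C$6,817,242.25 = C$681,724.23…
Failure-to-pay penalty = 0.25% × C$6,817,242.25 × 14 mo = C$238,603.48…
Interest: C$6,817,242.25 × ((1 + 0.011)^14 − 1) = C$6,817,242.25 × 0.1655105… = C$1,128,324.9515…
Total = C$6,817,242.25 + C$920,327.7038… + C$1,128,324.9515… = C$8,865,894.91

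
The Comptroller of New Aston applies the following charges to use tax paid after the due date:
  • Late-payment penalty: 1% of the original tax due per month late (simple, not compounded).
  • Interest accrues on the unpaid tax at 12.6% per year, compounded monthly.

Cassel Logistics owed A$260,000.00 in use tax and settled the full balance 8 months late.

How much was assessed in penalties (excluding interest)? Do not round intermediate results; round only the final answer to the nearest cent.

A$20,800.00

Late-payment penalty: 8 × 1% × A$260,000.00 = A$20,800.00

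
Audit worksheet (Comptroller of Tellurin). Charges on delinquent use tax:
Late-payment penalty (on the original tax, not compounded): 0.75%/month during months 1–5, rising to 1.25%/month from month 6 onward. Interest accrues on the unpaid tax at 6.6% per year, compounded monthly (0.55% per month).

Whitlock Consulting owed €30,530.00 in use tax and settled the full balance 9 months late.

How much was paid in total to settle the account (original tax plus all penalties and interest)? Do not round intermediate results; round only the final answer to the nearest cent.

Penalty, months 1–5: 5 × 0.75% × €30,530.00 = €1,144.88…
Penalty, months 6–9: 4 × 1.25% × €30,530.00 = €1,526.50
Interest: €30,530.00 × ((1 + 0.0055)^9 − 1) = €30,530.00 × 0.0506031… = €1,544.9124…
Total = €30,530.00 + €2,671.3750 + €1,544.9124… = €34,746.29

€34,746.29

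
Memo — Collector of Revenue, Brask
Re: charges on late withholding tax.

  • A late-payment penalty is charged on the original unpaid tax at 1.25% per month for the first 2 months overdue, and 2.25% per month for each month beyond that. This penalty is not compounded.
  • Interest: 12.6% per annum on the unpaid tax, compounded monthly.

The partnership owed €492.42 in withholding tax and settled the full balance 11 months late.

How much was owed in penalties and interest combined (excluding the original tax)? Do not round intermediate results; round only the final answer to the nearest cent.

Penalty, months 1–2: 2 × 1.25% × €492.42 = €12.31…
Penalty, months 3–11: 9 × 2.25% × €492.42 = €99.72…
Interest (12.6%/yr ÷ 12 = 1.05%/month): €492.42 × ((1 + 0.0105)^11 − 1) = €59.9565…
Penalties + interest = €112.0256… + €59.9565… = €171.98

€171.98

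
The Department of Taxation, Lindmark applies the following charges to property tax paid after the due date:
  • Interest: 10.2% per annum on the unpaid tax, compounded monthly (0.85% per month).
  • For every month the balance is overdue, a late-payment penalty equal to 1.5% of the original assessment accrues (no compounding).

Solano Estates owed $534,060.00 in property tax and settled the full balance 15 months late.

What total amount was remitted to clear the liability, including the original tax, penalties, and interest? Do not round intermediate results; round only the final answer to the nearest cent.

Late-payment penalty = 1.5% × $534,060.00 × 15 mo = $120,163.50
Interest: $534,060.00 × ((1 + 0.0085)^15 − 1) = $534,060.00 × 0.1353729… = $72,297.2710…
Total = $534,060.00 + $120,163.5000 + $72,297.2710… = $726,520.77

$726,520.77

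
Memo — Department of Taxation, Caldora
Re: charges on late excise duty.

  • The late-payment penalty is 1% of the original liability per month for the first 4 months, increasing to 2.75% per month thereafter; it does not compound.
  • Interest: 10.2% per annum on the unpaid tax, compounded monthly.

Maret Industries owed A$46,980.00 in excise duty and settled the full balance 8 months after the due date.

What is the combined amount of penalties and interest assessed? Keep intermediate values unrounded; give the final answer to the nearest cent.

Penalty, months 1–4: 4 × 1% × A$46,980.00 = A$1,879.20
Penalty, months 5–8: 4 × 2.75% × A$46,980.00 = A$5,167.80
Interest (10.2%/yr ÷ 12 = 0.85%/month): A$46,980.00 × ((1 + 0.0085)^8 − 1) = A$3,291.3135…
Penalties + interest = A$7,047.0000 + A$3,291.3135… = A$10,338.31

A$10,338.31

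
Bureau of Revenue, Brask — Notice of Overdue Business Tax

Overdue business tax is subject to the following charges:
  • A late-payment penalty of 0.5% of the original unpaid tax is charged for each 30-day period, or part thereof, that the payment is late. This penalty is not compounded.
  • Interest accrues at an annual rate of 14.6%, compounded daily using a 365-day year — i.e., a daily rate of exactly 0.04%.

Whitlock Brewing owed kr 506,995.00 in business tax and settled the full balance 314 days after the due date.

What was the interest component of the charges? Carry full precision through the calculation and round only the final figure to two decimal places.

Interest: kr 506,995.00 × ((1 + 0.0004)^314 − 1) = kr 506,995.00 × 0.13380007… = kr 67,835.9677…

kr 67,835.97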